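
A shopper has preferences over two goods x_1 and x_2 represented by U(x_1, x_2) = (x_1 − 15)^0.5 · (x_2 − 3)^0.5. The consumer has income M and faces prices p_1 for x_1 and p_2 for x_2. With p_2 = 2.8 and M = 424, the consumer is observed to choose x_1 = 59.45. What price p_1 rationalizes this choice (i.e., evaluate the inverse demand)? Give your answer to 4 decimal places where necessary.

p_1 = 4

MRS = (x_2−3)/(x_1−15). Tangency with p_1/p_2 gives x_2−3 = (p_1/p_2)·(x_1−15).
After buying the subsistence bundle (15, 3), a share 0.5 of the remaining income goes to x_1: x_1* = 15 + 0.5·(M − 15p_1 − 3p_2)/p_1.
Set x_1* = 59.45 in the demand function and solve for p_1: p_1 = 4.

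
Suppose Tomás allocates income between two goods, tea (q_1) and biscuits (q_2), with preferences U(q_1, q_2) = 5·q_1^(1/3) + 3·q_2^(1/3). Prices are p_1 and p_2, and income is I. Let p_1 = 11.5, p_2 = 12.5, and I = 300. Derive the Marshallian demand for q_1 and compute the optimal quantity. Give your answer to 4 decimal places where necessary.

MRS = MU_q_1/MU_q_2 = (5/3)·(q_2/q_1)^(2/3). Set equal to p_1/p_2.
Solve for the ratio: q_2/q_1 = [(3/5)·p_1/p_2]^(1.5).
With the ratio pinned down, the budget gives q_1* = I/(p_1 + p_2·(q_2/q_1)) and q_2* = (q_2/q_1)·q_1*.
Numerically q_2/q_1 = 0.410118, so q_1* = 300/(11.5 + 12.5·0.410118) = 18.0435.

q_1* = 18.0435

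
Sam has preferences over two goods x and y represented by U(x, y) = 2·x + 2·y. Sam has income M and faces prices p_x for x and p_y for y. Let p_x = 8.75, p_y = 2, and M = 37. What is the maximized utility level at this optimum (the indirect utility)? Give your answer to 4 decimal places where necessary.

V = 37

Perfect substitutes: compare marginal utility per dollar. 2/p_x vs 2/p_y → 0.2286 vs 1.
y gives more utility per dollar, so spend all income on y: y* = M/p_y, x* = 0.
Numerically: x* = 0, y* = 18.5.
Utility at the optimum: U(0, 18.5) = 37.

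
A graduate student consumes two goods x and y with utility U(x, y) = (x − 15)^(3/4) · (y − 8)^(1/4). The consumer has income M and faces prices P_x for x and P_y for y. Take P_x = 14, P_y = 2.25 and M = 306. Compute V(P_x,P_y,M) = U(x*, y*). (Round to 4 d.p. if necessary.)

V = 5.0146

This is Cobb-Douglas in (x−15, y−8): tangency gives 0.75·P_y·(y−8) = 0.25·P_x·(x−15).
After buying the subsistence bundle (15, 8), a share 0.75 of the remaining income goes to x: x* = 15 + 0.75·(M − 15P_x − 8P_y)/P_x.
Discretionary income = 306 − 15·14 − 8·2.25 = 78; x* = 15 + 0.75·78/14 = 19.1786; y* = 8 + 0.25·78/2.25 = 16.6667.
Utility at the optimum: U(19.1786, 16.6667) = 5.0146.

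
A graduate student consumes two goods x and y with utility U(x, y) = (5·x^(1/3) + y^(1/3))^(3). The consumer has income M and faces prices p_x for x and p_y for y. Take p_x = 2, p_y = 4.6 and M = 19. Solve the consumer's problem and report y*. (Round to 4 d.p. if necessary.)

y* = 0.23

MU_x ∝ 5·x^(-2/3), MU_y ∝ y^(-2/3), so MRS = 5·(y/x)^(2/3) = p_x/p_y.
Hence y/x = ((1/5)·p_x/p_y)^(1/(2/3)), i.e. raised to the 1.5 power.
Substitute y = (y/x)·x into the budget: x* = M/(p_x + p_y·(y/x)).
Numerically y/x = 0.025642, so x* = 19/(2 + 4.6·0.025642) = 8.9709 and y* = 0.025642·8.9709 = 0.23.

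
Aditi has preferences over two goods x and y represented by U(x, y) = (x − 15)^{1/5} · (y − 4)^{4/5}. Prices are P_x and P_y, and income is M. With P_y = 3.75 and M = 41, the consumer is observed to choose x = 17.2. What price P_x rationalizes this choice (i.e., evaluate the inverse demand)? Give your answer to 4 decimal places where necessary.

P_x = 1

Let x' = x−15, y' = y−4. MRS = (1/4)·y'/x' = P_x/P_y.
Substituting into the budget: x* = 15 + 0.2·(M − 15·P_x − 4·P_y)/P_x, and y* = 4 + 0.8·(…)/P_y.
Set x* = 17.2 in the demand function and solve for P_x: P_x = 1.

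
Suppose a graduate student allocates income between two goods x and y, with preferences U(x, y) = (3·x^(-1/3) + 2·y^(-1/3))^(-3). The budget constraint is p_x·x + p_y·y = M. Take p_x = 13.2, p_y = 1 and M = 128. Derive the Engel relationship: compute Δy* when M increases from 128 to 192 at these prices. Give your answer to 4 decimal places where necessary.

MRS = MU_x/MU_y = (3/2)·(y/x)^(4/3). Set equal to p_x/p_y.
Hence y/x = ((2/3)·p_x/p_y)^(1/(4/3)), i.e. raised to the 0.75 power.
With the ratio pinned down, the budget gives x* = M/(p_x + p_y·(y/x)) and y* = (y/x)·x*.
Numerically y/x = 5.109307, so x* = 128/(13.2 + 1·5.109307) = 6.991 and y* = 5.109307·6.991 = 35.7191.
At M' = 192: y* = 53.5786. Change: 53.5786 − 35.7191 = 17.8595.

Δy* = 17.8595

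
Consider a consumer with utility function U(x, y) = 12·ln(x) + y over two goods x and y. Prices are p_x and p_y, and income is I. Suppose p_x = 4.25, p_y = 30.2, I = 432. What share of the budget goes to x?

Set MRS = p_x/p_y: (12/x)/1 = p_x/p_y.
So x*(p_x,p_y) = 12·p_y/p_x, independent of income; and y* = (I − 12·p_y)/p_y.
At the given prices: x* = 12·30.2/4.25 = 85.2706, and y* = 2.3046.
Expenditure on x: 4.25·85.2706 = 362.4; share = 0.8389.

share on x = 0.8389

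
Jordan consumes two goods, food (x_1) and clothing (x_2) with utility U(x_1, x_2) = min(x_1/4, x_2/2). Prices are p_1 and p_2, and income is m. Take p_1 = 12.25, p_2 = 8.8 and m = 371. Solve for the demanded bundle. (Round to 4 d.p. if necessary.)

x_1* = 22.2823, x_2* = 11.1411

Demand: x_1*(p_1,p_2,m) = 4·m/(4·p_1 + 2·p_2), x_2* = 2·m/(4·p_1 + 2·p_2).
Here 4·12.25 + 2·8.8 = 66.6, giving x_1* = 22.2823 and x_2* = 11.1411.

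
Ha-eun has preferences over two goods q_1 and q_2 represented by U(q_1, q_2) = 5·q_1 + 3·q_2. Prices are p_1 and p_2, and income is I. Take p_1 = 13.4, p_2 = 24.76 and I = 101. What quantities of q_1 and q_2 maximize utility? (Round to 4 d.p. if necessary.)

q_1* = 7.5373, q_2* = 0

Perfect substitutes: compare marginal utility per dollar. 5/p_1 vs 3/p_2 → 0.3731 vs 0.1212.
q_1 gives more utility per dollar, so spend all income on q_1: q_1* = I/p_1, q_2* = 0.
Numerically: q_1* = 7.5373, q_2* = 0.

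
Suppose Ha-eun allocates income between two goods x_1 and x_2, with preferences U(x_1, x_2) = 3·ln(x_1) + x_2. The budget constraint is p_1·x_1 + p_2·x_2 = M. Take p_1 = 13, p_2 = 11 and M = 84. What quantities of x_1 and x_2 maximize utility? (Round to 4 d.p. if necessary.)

x_1* = 2.5385, x_2* = 4.6364

Set MRS = p_1/p_2: (3/x_1)/1 = p_1/p_2.
So x_1*(p_1,p_2) = 3·p_2/p_1, independent of income; and x_2* = (M − 3·p_2)/p_2.
At the given prices: x_1* = 3·11/13 = 2.5385, and x_2* = 4.6364.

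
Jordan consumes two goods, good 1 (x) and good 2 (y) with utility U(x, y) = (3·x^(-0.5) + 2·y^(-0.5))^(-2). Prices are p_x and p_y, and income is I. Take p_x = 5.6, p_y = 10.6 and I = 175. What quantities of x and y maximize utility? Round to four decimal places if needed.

x* = 16.075, y* = 8.017

With the ratio pinned down, the budget gives x* = I/(p_x + p_y·(y/x)) and y* = (y/x)·x*.
Numerically y/x = 0.498724, so x* = 175/(5.6 + 10.6·0.498724) = 16.075 and y* = 0.498724·16.075 = 8.017.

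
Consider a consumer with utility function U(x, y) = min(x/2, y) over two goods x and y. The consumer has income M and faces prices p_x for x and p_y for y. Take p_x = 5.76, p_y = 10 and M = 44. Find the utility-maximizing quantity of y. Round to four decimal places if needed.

With perfect complements, no substitution: consume in ratio x:y = 2:1.
Budget: p_x·x + p_y·(1/2)·x = M, so (2·p_x + p_y)·x = 2·M.
Demand: x*(p_x,p_y,M) = 2·M/(2·p_x + p_y), y* = M/(2·p_x + p_y).
Here 2·5.76 + 10 = 21.52, giving y* = 2.0446.

y* = 2.0446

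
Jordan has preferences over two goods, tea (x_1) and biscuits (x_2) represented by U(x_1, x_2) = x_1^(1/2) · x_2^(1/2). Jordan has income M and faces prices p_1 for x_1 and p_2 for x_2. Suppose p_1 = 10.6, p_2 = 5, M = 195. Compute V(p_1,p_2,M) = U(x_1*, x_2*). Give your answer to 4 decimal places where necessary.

V = 13.3927

Tangency: MRS = x_2/x_1 = p_1/p_2.
So 0.5·p_2·x_2 = 0.5·p_1·x_1; combined with the budget, a share 0.5 of income goes to x_1.
Demand: x_1*(p_1,p_2,M) = 0.5·M/p_1 and x_2* = 0.5·M/p_2.
At p_1=10.6, p_2=5, M=195: x_1* = 0.5·195/10.6 = 9.1981, x_2* = 19.5.
Utility at the optimum: U(9.1981, 19.5) = 13.3927.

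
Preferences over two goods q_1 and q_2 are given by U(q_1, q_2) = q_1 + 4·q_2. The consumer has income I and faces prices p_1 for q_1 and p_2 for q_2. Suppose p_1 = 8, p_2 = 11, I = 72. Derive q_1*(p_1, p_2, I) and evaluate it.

q_1* = 0

Perfect substitutes: compare marginal utility per dollar. 1/p_1 vs 4/p_2 → 0.125 vs 0.3636.
q_2 gives more utility per dollar, so spend all income on q_2: q_2* = I/p_2, q_1* = 0.
Numerically: q_1* = 0, q_2* = 6.5455.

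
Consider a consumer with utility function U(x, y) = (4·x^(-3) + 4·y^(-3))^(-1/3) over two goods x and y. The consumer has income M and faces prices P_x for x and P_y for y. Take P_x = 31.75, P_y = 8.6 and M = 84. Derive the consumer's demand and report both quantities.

x* = 1.9235, y* = 2.6662

Numerically y/x = 1.386153, so x* = 84/(31.75 + 8.6·1.386153) = 1.9235 and y* = 1.386153·1.9235 = 2.6662.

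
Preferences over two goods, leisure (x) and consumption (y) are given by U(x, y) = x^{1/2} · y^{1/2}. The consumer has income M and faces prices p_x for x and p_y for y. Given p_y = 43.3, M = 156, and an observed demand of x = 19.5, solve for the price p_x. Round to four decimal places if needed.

p_x = 4

MU_x/MU_y = (0.5·y)/(0.5·x); tangency sets this equal to p_x/p_y.
So 0.5·p_y·y = 0.5·p_x·x; combined with the budget, a share 0.5 of income goes to x.
Demand: x*(p_x,p_y,M) = 0.5·M/p_x and y* = 0.5·M/p_y.
Set x* = 19.5 in the demand function and solve for p_x: p_x = 4.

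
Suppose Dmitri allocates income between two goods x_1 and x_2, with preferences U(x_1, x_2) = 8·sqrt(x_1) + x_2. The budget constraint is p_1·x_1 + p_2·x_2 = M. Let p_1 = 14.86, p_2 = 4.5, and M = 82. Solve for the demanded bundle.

x_1* = 1.4673, x_2* = 13.377

MU_x_1 = 4/√x_1, MU_x_2 = 1. Tangency: 4/√x_1 = p_1/p_2.
Solve: √x_1 = 4·p_2/p_1, so x_1*(p_1,p_2) = (4·p_2/p_1)², and x_2* = (M − p_1·x_1*)/p_2.
Plugging in: x_1* = (4·4.5/14.86)² = 1.4673, x_2* = 13.377.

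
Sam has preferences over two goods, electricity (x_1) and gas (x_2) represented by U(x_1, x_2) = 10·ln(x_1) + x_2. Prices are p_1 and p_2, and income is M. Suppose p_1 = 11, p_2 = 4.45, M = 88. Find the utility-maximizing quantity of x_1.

Set MRS = p_1/p_2: (10/x_1)/1 = p_1/p_2.
So x_1*(p_1,p_2) = 10·p_2/p_1, independent of income; and x_2* = (M − 10·p_2)/p_2.
At the given prices: x_1* = 10·4.45/11 = 4.0455.

x_1* = 4.0455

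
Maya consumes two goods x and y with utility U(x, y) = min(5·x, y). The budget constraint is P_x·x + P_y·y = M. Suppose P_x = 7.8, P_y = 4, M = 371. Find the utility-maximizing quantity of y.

y* = 66.7266

Leontief preferences: the optimum is at the kink where x/1 = y/5, i.e. y = 5·x.
Budget: P_x·x + P_y·5·x = M, so (P_x + 5·P_y)·x = M.
Demand: x*(P_x,P_y,M) = M/(P_x + 5·P_y), y* = 5·M/(P_x + 5·P_y).
Here 7.8 + 5·4 = 27.8, giving y* = 66.7266.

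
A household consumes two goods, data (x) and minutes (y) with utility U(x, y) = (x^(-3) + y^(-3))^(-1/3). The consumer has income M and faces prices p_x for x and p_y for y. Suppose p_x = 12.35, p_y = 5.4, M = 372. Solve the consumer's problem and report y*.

With the ratio pinned down, the budget gives x* = M/(p_x + p_y·(y/x)) and y* = (y/x)·x*.
Numerically y/x = 1.229754, so x* = 372/(12.35 + 5.4·1.229754) = 19.5886 and y* = 1.229754·19.5886 = 24.0891.

y* = 24.0891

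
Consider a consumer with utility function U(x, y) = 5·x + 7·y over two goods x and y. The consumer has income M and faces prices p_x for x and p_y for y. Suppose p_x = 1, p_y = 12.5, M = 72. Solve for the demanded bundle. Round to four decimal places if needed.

x* = 72, y* = 0

Linear utility — the consumer picks whichever good has higher MU/price: 5/1 = 5 vs 7/12.5 = 0.56.
x gives more utility per dollar, so spend all income on x: x* = M/p_x, y* = 0.
Numerically: x* = 72, y* = 0.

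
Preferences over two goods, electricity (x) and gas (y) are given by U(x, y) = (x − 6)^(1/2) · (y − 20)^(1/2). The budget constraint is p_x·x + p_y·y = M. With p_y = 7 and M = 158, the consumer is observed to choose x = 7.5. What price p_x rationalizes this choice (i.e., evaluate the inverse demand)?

p_x = 2

This is Cobb-Douglas in (x−6, y−20): tangency gives 0.5·p_y·(y−20) = 0.5·p_x·(x−6).
Substituting into the budget: x* = 6 + 0.5·(M − 6·p_x − 20·p_y)/p_x, and y* = 20 + 0.5·(…)/p_y.
Set x* = 7.5 in the demand function and solve for p_x: p_x = 2.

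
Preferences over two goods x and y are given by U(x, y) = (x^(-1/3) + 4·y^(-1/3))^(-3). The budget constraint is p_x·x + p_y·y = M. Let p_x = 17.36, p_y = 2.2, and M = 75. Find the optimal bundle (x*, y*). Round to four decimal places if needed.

x* = 1.6075, y* = 21.4063

MU_x ∝ x^(-4/3), MU_y ∝ 4·y^(-4/3), so MRS = (1/4)·(y/x)^(4/3) = p_x/p_y.
Solve for the ratio: y/x = [4·p_x/p_y]^(0.75).
With the ratio pinned down, the budget gives x* = M/(p_x + p_y·(y/x)) and y* = (y/x)·x*.
Numerically y/x = 13.316506, so x* = 75/(17.36 + 2.2·13.316506) = 1.6075 and y* = 13.316506·1.6075 = 21.4063.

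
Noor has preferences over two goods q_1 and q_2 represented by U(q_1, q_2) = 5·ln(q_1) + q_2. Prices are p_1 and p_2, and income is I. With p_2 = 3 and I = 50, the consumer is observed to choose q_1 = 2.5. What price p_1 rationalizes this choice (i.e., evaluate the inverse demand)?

p_1 = 6

Set MRS = p_1/p_2: (5/q_1)/1 = p_1/p_2.
So q_1*(p_1,p_2) = 5·p_2/p_1, independent of income; and q_2* = (I − 5·p_2)/p_2.
Set q_1* = 2.5 in the demand function and solve for p_1: p_1 = 6.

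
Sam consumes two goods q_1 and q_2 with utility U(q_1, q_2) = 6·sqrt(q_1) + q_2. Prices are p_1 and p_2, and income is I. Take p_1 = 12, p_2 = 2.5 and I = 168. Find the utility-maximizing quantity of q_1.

q_1* = 0.3906

Solve: √q_1 = 3·p_2/p_1, so q_1*(p_1,p_2) = (3·p_2/p_1)², and q_2* = (I − p_1·q_1*)/p_2.
Plugging in: q_1* = (3·2.5/12)² = 0.3906.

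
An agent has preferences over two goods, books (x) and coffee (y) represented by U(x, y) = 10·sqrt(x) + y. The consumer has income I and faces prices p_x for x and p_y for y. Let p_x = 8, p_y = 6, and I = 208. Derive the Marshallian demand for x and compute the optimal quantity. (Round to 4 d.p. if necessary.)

x* = 14.0625

MU_x = 5/√x, MU_y = 1. Tangency: 5/√x = p_x/p_y.
Thus x* = (5·p_y/p_x)² — independent of I — with the rest of income spent on y.
Plugging in: x* = (5·6/8)² = 14.0625.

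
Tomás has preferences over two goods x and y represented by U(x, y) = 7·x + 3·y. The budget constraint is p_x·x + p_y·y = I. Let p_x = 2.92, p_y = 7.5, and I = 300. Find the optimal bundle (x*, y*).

x* = 102.7397, y* = 0

Perfect substitutes: compare marginal utility per dollar. 7/p_x vs 3/p_y → 2.3973 vs 0.4.
x gives more utility per dollar, so spend all income on x: x* = I/p_x, y* = 0.
Numerically: x* = 102.7397, y* = 0.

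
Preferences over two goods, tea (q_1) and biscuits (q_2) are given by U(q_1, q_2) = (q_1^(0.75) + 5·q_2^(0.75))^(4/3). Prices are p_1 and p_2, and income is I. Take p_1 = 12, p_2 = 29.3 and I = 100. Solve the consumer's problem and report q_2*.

q_2* = 3.3353

MU_q_1 ∝ q_1^(-0.25), MU_q_2 ∝ 5·q_2^(-0.25), so MRS = (1/5)·(q_2/q_1)^(0.25) = p_1/p_2.
Solve for the ratio: q_2/q_1 = [5·p_1/p_2]^(4).
With the ratio pinned down, the budget gives q_1* = I/(p_1 + p_2·(q_2/q_1)) and q_2* = (q_2/q_1)·q_1*.
Numerically q_2/q_1 = 17.584682, so q_1* = 100/(12 + 29.3·17.584682) = 0.1897 and q_2* = 17.584682·0.1897 = 3.3353.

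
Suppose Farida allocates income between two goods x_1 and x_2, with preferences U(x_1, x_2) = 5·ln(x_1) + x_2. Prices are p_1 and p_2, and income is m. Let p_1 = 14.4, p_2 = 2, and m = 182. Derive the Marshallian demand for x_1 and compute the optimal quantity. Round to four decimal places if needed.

Set MRS = p_1/p_2: (5/x_1)/1 = p_1/p_2.
So x_1*(p_1,p_2) = 5·p_2/p_1, independent of income; and x_2* = (m − 5·p_2)/p_2.
At the given prices: x_1* = 5·2/14.4 = 0.6944.

x_1* = 0.6944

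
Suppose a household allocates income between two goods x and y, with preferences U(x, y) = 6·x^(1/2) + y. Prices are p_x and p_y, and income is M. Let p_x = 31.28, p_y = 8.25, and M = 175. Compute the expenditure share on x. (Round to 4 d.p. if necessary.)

share on x = 0.1119

Thus x* = (3·p_y/p_x)² — independent of M — with the rest of income spent on y.
Plugging in: x* = (3·8.25/31.28)² = 0.6261, y* = 18.8384.
Expenditure on x: 31.28·0.6261 = 19.5832; share = 0.1119.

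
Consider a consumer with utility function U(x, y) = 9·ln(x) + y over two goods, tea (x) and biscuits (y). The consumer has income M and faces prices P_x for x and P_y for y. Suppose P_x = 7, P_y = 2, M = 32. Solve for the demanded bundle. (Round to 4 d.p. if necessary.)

x* = 2.5714, y* = 7

MU_x = 9/x, MU_y = 1. Tangency: 9/x = P_x/P_y.
So x*(P_x,P_y) = 9·P_y/P_x, independent of income; and y* = (M − 9·P_y)/P_y.
At the given prices: x* = 9·2/7 = 2.5714, and y* = 7.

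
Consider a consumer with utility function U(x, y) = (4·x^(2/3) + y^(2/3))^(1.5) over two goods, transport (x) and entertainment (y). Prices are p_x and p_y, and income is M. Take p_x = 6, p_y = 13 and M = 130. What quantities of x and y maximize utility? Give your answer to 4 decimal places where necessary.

x* = 21.5948, y* = 0.0332

Numerically y/x = 0.001536, so x* = 130/(6 + 13·0.001536) = 21.5948 and y* = 0.001536·21.5948 = 0.0332.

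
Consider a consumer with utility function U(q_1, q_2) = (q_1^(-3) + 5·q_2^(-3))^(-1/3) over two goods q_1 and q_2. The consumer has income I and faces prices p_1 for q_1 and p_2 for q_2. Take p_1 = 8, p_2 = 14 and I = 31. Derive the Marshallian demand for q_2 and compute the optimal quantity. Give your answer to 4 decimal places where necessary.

Substitute q_2 = (q_2/q_1)·q_1 into the budget: q_1* = I/(p_1 + p_2·(q_2/q_1)).
Numerically q_2/q_1 = 1.300119, so q_1* = 31/(8 + 14·1.300119) = 1.1831 and q_2* = 1.300119·1.1831 = 1.5382.

q_2* = 1.5382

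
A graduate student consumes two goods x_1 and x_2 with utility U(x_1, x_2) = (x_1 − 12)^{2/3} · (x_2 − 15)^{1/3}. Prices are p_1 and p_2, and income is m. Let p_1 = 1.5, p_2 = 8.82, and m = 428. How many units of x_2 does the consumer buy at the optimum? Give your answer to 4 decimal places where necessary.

x_2* = 25.4951

MRS = 2·(x_2−15)/(x_1−12). Tangency with p_1/p_2 gives x_2−15 = (1/2)·(p_1/p_2)·(x_1−12).
After buying the subsistence bundle (12, 15), a share 2/3 of the remaining income goes to x_1: x_1* = 12 + 2/3·(m − 12p_1 − 15p_2)/p_1.
Discretionary income = 428 − 12·1.5 − 15·8.82 = 277.7; x_2* = 15 + 1/3·277.7/8.82 = 25.4951.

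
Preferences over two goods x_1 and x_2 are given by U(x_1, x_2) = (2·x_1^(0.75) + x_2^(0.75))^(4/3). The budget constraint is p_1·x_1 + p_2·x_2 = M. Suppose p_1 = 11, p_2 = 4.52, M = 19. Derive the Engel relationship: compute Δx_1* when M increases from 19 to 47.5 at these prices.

With the ratio pinned down, the budget gives x_1* = M/(p_1 + p_2·(x_2/x_1)) and x_2* = (x_2/x_1)·x_1*.
Numerically x_2/x_1 = 2.192285, so x_1* = 19/(11 + 4.52·2.192285) = 0.9087.
At M' = 47.5: x_1* = 2.2717. Change: 2.2717 − 0.9087 = 1.363.

Δx_1* = 1.363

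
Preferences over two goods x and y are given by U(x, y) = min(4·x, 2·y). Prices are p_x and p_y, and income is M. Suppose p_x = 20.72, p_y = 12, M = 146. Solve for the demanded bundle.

Leontief preferences: the optimum is at the kink where x/2 = y/4, i.e. y = 2·x.
Budget: p_x·x + p_y·2·x = M, so (2·p_x + 4·p_y)·x = 2·M.
Demand: x*(p_x,p_y,M) = 2·M/(2·p_x + 4·p_y), y* = 4·M/(2·p_x + 4·p_y).
Here 2·20.72 + 4·12 = 89.44, giving x* = 3.2648 and y* = 6.5295.

x* = 3.2648, y* = 6.5295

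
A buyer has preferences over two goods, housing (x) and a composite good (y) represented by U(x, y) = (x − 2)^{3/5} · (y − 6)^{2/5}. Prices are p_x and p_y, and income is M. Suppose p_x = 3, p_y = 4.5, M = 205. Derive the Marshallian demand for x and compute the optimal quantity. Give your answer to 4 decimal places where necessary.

MRS = (3/2)·(y−6)/(x−2). Tangency with p_x/p_y gives y−6 = (2/3)·(p_x/p_y)·(x−2).
Substituting into the budget: x* = 2 + 0.6·(M − 2·p_x − 6·p_y)/p_x, and y* = 6 + 0.4·(…)/p_y.
Discretionary income = 205 − 2·3 − 6·4.5 = 172; x* = 2 + 0.6·172/3 = 36.4.

x* = 36.4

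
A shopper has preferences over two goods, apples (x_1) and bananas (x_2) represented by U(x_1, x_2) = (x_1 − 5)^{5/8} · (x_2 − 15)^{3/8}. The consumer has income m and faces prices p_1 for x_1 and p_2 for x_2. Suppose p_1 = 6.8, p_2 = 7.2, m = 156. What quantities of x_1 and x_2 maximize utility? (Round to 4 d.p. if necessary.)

Let x_1' = x_1−5, x_2' = x_2−15. MRS = (5/3)·x_2'/x_1' = p_1/p_2.
Substituting into the budget: x_1* = 5 + 0.625·(m − 5·p_1 − 15·p_2)/p_1, and x_2* = 15 + 0.375·(…)/p_2.
Discretionary income = 156 − 5·6.8 − 15·7.2 = 14; x_1* = 5 + 0.625·14/6.8 = 6.2868; x_2* = 15 + 0.375·14/7.2 = 15.7292.

x_1* = 6.2868, x_2* = 15.7292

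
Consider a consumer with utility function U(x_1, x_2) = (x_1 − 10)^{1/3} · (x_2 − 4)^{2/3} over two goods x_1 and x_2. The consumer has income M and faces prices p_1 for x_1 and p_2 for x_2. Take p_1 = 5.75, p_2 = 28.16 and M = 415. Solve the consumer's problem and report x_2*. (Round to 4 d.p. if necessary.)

This is Cobb-Douglas in (x_1−10, x_2−4): tangency gives 1/3·p_2·(x_2−4) = 2/3·p_1·(x_1−10).
After buying the subsistence bundle (10, 4), a share 1/3 of the remaining income goes to x_1: x_1* = 10 + 1/3·(M − 10p_1 − 4p_2)/p_1.
Discretionary income = 415 − 10·5.75 − 4·28.16 = 244.86; x_2* = 4 + 2/3·244.86/28.16 = 9.7969.

x_2* = 9.7969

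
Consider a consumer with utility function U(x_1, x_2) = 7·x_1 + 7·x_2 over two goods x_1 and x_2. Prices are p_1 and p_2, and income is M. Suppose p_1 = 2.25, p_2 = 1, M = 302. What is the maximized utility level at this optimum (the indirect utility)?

Linear utility — the consumer picks whichever good has higher MU/price: 7/2.25 = 3.1111 vs 7/1 = 7.
x_2 gives more utility per dollar, so spend all income on x_2: x_2* = M/p_2, x_1* = 0.
Numerically: x_1* = 0, x_2* = 302.
Utility at the optimum: U(0, 302) = 2114.

V = 2114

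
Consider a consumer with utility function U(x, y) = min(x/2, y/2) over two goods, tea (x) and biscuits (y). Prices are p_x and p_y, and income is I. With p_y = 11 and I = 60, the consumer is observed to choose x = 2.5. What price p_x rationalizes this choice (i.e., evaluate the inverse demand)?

Leontief preferences: the optimum is at the kink where x/2 = y/2, i.e. y = x.
Budget: p_x·x + p_y·x = I, so (2·p_x + 2·p_y)·x = 2·I.
Demand: x*(p_x,p_y,I) = 2·I/(2·p_x + 2·p_y), y* = 2·I/(2·p_x + 2·p_y).
Set x* = 2.5 in the demand function and solve for p_x: p_x = 13.

p_x = 13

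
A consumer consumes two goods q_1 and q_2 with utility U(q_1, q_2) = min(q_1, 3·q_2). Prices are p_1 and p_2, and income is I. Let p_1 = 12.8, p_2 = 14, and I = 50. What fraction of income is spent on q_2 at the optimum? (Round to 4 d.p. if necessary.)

share on q_2 = 0.2672

With perfect complements, no substitution: consume in ratio q_1:q_2 = 3:1.
Budget: p_1·q_1 + p_2·(1/3)·q_1 = I, so (3·p_1 + p_2)·q_1 = 3·I.
Demand: q_1*(p_1,p_2,I) = 3·I/(3·p_1 + p_2), q_2* = I/(3·p_1 + p_2).
Here 3·12.8 + 14 = 52.4, giving q_1* = 2.8626 and q_2* = 0.9542.
Expenditure on q_2: 14·0.9542 = 13.3588; share = 0.2672.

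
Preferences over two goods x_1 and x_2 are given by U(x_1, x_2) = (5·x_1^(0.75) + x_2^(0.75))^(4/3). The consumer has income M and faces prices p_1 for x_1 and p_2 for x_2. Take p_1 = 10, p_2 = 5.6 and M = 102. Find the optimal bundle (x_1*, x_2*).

From the CES first-order condition, 5·(x_2/x_1)^(0.25) = p_1/p_2.
Hence x_2/x_1 = ((1/5)·p_1/p_2)^(1/(0.25)), i.e. raised to the 4 power.
Substitute x_2 = (x_2/x_1)·x_1 into the budget: x_1* = M/(p_1 + p_2·(x_2/x_1)).
Numerically x_2/x_1 = 0.016269, so x_1* = 102/(10 + 5.6·0.016269) = 10.1079 and x_2* = 0.016269·10.1079 = 0.1644.

x_1* = 10.1079, x_2* = 0.1644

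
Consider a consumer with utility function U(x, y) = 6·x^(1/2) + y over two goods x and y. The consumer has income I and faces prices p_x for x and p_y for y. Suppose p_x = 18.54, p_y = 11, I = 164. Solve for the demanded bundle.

x* = 3.1682, y* = 9.5693

Utility is quasi-linear in y; the FOC for x is 3/√x = p_x/p_y.
Thus x* = (3·p_y/p_x)² — independent of I — with the rest of income spent on y.
Plugging in: x* = (3·11/18.54)² = 3.1682, y* = 9.5693.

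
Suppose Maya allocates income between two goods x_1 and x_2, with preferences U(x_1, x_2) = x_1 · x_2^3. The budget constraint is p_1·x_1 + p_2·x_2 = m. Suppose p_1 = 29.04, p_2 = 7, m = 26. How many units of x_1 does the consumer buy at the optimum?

x_1* = 0.2238

The MRS is (1/3)·x_2/x_1. Set MRS = p_1/p_2.
Rearranging, p_2·x_2 = 3·p_1·x_1. Substituting into the budget gives p_1·x_1·(1 + 3) = m.
Demand: x_1*(p_1,p_2,m) = 0.25·m/p_1 and x_2* = 0.75·m/p_2.
At p_1=29.04, p_2=7, m=26: x_1* = 0.25·26/29.04 = 0.2238.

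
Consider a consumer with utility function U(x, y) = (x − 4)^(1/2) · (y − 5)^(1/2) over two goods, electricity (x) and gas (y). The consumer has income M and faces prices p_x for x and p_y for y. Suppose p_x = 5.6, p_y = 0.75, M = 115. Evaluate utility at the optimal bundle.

V = 21.6772

Let x' = x−4, y' = y−5. MRS = y'/x' = p_x/p_y.
After buying the subsistence bundle (4, 5), a share 0.5 of the remaining income goes to x: x* = 4 + 0.5·(M − 4p_x − 5p_y)/p_x.
Discretionary income = 115 − 4·5.6 − 5·0.75 = 88.85; x* = 4 + 0.5·88.85/5.6 = 11.933; y* = 5 + 0.5·88.85/0.75 = 64.2333.
Utility at the optimum: U(11.933, 64.2333) = 21.6772.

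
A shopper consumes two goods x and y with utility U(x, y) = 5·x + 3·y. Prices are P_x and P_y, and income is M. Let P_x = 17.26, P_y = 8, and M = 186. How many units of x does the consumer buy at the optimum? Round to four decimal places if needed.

x* = 0

Linear utility — the consumer picks whichever good has higher MU/price: 5/17.26 = 0.2897 vs 3/8 = 0.375.
y gives more utility per dollar, so spend all income on y: y* = M/P_y, x* = 0.
Numerically: x* = 0, y* = 23.25.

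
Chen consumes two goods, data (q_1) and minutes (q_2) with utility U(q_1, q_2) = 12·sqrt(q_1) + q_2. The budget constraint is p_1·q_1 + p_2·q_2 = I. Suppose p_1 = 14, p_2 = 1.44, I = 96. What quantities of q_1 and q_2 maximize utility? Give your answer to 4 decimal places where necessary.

q_1* = 0.3809, q_2* = 62.9638

MU_q_1 = 6/√q_1, MU_q_2 = 1. Tangency: 6/√q_1 = p_1/p_2.
Solve: √q_1 = 6·p_2/p_1, so q_1*(p_1,p_2) = (6·p_2/p_1)², and q_2* = (I − p_1·q_1*)/p_2.
Plugging in: q_1* = (6·1.44/14)² = 0.3809, q_2* = 62.9638.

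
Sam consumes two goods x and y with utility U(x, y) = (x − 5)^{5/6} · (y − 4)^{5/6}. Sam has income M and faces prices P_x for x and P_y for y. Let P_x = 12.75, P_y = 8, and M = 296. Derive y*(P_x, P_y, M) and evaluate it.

MRS = (y−4)/(x−5). Tangency with P_x/P_y gives y−4 = (P_x/P_y)·(x−5).
After buying the subsistence bundle (5, 4), a share 0.5 of the remaining income goes to x: x* = 5 + 0.5·(M − 5P_x − 4P_y)/P_x.
Discretionary income = 296 − 5·12.75 − 4·8 = 200.25; y* = 4 + 0.5·200.25/8 = 16.5156.

y* = 16.5156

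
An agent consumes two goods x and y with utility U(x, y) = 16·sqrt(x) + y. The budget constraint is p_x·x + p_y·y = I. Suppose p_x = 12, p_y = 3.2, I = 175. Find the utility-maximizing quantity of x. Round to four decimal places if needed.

Thus x* = (8·p_y/p_x)² — independent of I — with the rest of income spent on y.
Plugging in: x* = (8·3.2/12)² = 4.5511.

x* = 4.5511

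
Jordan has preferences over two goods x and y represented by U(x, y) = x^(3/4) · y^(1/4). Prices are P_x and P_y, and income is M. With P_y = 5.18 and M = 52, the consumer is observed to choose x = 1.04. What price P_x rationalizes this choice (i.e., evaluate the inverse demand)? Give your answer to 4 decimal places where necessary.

P_x = 37.5

The MRS is 3·y/x. Set MRS = P_x/P_y.
So 0.75·P_y·y = 0.25·P_x·x; combined with the budget, a share 0.75 of income goes to x.
Demand: x*(P_x,P_y,M) = 0.75·M/P_x and y* = 0.25·M/P_y.
Set x* = 1.04 in the demand function and solve for P_x: P_x = 37.5.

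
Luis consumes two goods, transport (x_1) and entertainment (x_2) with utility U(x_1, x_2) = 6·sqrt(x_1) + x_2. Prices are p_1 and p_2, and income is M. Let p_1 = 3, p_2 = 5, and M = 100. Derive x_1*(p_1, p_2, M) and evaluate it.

Utility is quasi-linear in x_2; the FOC for x_1 is 3/√x_1 = p_1/p_2.
Thus x_1* = (3·p_2/p_1)² — independent of M — with the rest of income spent on x_2.
Plugging in: x_1* = (3·5/3)² = 25.

x_1* = 25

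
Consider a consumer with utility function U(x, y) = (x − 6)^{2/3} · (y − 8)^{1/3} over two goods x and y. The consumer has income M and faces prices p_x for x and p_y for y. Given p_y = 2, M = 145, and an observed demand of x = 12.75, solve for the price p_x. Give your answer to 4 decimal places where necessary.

p_x = 8

Let x' = x−6, y' = y−8. MRS = 2·y'/x' = p_x/p_y.
After buying the subsistence bundle (6, 8), a share 2/3 of the remaining income goes to x: x* = 6 + 2/3·(M − 6p_x − 8p_y)/p_x.
Set x* = 12.75 in the demand function and solve for p_x: p_x = 8.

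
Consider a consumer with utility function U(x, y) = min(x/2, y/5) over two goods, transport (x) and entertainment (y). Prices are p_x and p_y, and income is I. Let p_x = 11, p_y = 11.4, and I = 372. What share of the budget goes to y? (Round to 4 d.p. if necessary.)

Leontief preferences: the optimum is at the kink where x/2 = y/5, i.e. y = (5/2)·x.
Budget: p_x·x + p_y·(5/2)·x = I, so (2·p_x + 5·p_y)·x = 2·I.
Demand: x*(p_x,p_y,I) = 2·I/(2·p_x + 5·p_y), y* = 5·I/(2·p_x + 5·p_y).
Here 2·11 + 5·11.4 = 79, giving x* = 9.4177 and y* = 23.5443.
Expenditure on y: 11.4·23.5443 = 268.4051; share = 0.7215.

share on y = 0.7215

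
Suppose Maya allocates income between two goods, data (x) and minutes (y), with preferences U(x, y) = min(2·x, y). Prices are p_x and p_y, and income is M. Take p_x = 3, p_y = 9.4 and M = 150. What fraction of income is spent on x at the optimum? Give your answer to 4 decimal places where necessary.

share on x = 0.1376

With perfect complements, no substitution: consume in ratio x:y = 1:2.
Budget: p_x·x + p_y·2·x = M, so (p_x + 2·p_y)·x = M.
Demand: x*(p_x,p_y,M) = M/(p_x + 2·p_y), y* = 2·M/(p_x + 2·p_y).
Here 3 + 2·9.4 = 21.8, giving x* = 6.8807 and y* = 13.7615.
Expenditure on x: 3·6.8807 = 20.6422; share = 0.1376.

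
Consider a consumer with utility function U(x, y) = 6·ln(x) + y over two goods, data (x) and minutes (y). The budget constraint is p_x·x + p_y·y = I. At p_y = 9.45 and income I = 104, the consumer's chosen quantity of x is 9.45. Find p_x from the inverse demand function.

Set MRS = p_x/p_y: (6/x)/1 = p_x/p_y.
So x*(p_x,p_y) = 6·p_y/p_x, independent of income; and y* = (I − 6·p_y)/p_y.
Set x* = 9.45 in the demand function and solve for p_x: p_x = 6.

p_x = 6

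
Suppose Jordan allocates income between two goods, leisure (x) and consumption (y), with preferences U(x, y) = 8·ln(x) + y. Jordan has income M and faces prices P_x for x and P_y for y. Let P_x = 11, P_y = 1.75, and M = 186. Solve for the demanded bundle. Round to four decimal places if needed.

x* = 1.2727, y* = 98.2857

So x*(P_x,P_y) = 8·P_y/P_x, independent of income; and y* = (M − 8·P_y)/P_y.
At the given prices: x* = 8·1.75/11 = 1.2727, and y* = 98.2857.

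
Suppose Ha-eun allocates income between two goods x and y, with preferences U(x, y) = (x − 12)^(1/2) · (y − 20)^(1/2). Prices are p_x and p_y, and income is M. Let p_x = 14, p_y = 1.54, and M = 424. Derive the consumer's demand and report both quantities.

This is Cobb-Douglas in (x−12, y−20): tangency gives 0.5·p_y·(y−20) = 0.5·p_x·(x−12).
Substituting into the budget: x* = 12 + 0.5·(M − 12·p_x − 20·p_y)/p_x, and y* = 20 + 0.5·(…)/p_y.
Discretionary income = 424 − 12·14 − 20·1.54 = 225.2; x* = 12 + 0.5·225.2/14 = 20.0429; y* = 20 + 0.5·225.2/1.54 = 93.1169.

x* = 20.0429, y* = 93.1169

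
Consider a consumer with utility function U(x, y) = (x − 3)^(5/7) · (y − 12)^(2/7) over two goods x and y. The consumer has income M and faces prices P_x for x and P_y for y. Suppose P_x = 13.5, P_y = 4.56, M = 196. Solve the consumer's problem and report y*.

y* = 18.3145

This is Cobb-Douglas in (x−3, y−12): tangency gives 5/7·P_y·(y−12) = 2/7·P_x·(x−3).
After buying the subsistence bundle (3, 12), a share 5/7 of the remaining income goes to x: x* = 3 + 5/7·(M − 3P_x − 12P_y)/P_x.
Discretionary income = 196 − 3·13.5 − 12·4.56 = 100.78; y* = 12 + 2/7·100.78/4.56 = 18.3145.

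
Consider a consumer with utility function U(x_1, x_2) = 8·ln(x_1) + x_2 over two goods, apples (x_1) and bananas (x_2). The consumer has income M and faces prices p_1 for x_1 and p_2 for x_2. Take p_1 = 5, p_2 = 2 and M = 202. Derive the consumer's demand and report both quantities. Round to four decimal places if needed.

MU_x_1 = 8/x_1, MU_x_2 = 1. Tangency: 8/x_1 = p_1/p_2.
So x_1*(p_1,p_2) = 8·p_2/p_1, independent of income; and x_2* = (M − 8·p_2)/p_2.
At the given prices: x_1* = 8·2/5 = 3.2, and x_2* = 93.

x_1* = 3.2, x_2* = 93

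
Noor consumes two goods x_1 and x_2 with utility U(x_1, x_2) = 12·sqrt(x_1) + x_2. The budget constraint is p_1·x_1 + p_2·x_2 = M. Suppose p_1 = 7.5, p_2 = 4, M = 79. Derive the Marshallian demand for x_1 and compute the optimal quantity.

x_1* = 10.24

Set MRS = p_1/p_2: 6·x_1^(−1/2) = p_1/p_2.
Thus x_1* = (6·p_2/p_1)² — independent of M — with the rest of income spent on x_2.
Plugging in: x_1* = (6·4/7.5)² = 10.24.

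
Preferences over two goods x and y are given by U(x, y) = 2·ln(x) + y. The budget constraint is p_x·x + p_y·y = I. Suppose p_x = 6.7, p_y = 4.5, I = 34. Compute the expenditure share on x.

So x*(p_x,p_y) = 2·p_y/p_x, independent of income; and y* = (I − 2·p_y)/p_y.
At the given prices: x* = 2·4.5/6.7 = 1.3433, and y* = 5.5556.
Expenditure on x: 6.7·1.3433 = 9; share = 0.2647.

share on x = 0.2647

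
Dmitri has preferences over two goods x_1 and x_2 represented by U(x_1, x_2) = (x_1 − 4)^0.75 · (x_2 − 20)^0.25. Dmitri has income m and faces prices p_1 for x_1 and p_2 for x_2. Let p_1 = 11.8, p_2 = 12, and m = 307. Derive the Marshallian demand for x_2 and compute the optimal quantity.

Let x_1' = x_1−4, x_2' = x_2−20. MRS = 3·x_2'/x_1' = p_1/p_2.
After buying the subsistence bundle (4, 20), a share 0.75 of the remaining income goes to x_1: x_1* = 4 + 0.75·(m − 4p_1 − 20p_2)/p_1.
Discretionary income = 307 − 4·11.8 − 20·12 = 19.8; x_2* = 20 + 0.25·19.8/12 = 20.4125.

x_2* = 20.4125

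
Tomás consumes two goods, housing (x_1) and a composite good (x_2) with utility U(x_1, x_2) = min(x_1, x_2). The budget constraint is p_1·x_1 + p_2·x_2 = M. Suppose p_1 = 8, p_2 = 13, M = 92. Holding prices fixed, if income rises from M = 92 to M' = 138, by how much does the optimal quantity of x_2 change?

Δx_2* = 2.1905

Demand: x_1*(p_1,p_2,M) = M/(p_1 + p_2), x_2* = M/(p_1 + p_2).
Here 8 + 13 = 21, giving x_2* = 4.381.
At M' = 138: x_2* = 6.5714. Change: 6.5714 − 4.381 = 2.1905.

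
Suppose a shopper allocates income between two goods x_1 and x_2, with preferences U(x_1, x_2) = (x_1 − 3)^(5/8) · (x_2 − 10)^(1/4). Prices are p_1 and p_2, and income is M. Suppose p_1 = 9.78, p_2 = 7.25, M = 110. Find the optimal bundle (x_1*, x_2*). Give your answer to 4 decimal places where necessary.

Let x_1' = x_1−3, x_2' = x_2−10. MRS = (5/2)·x_2'/x_1' = p_1/p_2.
After buying the subsistence bundle (3, 10), a share 5/7 of the remaining income goes to x_1: x_1* = 3 + 5/7·(M − 3p_1 − 10p_2)/p_1.
Discretionary income = 110 − 3·9.78 − 10·7.25 = 8.16; x_1* = 3 + 5/7·8.16/9.78 = 3.596; x_2* = 10 + 2/7·8.16/7.25 = 10.3216.

x_1* = 3.596, x_2* = 10.3216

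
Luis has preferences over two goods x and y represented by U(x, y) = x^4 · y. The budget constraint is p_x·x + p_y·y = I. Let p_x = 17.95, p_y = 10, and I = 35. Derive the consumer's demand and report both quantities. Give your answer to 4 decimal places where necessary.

x* = 1.5599, y* = 0.7

MU_x/MU_y = (4·y)/(x); tangency sets this equal to p_x/p_y.
So 4·p_y·y = p_x·x; combined with the budget, a share 0.8 of income goes to x.
Demand: x*(p_x,p_y,I) = 0.8·I/p_x and y* = 0.2·I/p_y.
At p_x=17.95, p_y=10, I=35: x* = 0.8·35/17.95 = 1.5599, y* = 0.7.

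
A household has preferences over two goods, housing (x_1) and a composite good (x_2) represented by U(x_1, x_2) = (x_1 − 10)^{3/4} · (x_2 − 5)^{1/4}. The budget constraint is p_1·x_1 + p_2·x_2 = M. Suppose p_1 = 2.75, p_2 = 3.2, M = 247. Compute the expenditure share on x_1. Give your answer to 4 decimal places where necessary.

share on x_1 = 0.7293

Let x_1' = x_1−10, x_2' = x_2−5. MRS = 3·x_2'/x_1' = p_1/p_2.
After buying the subsistence bundle (10, 5), a share 0.75 of the remaining income goes to x_1: x_1* = 10 + 0.75·(M − 10p_1 − 5p_2)/p_1.
Discretionary income = 247 − 10·2.75 − 5·3.2 = 203.5; x_1* = 10 + 0.75·203.5/2.75 = 65.5; x_2* = 5 + 0.25·203.5/3.2 = 20.8984.
Expenditure on x_1: 2.75·65.5 = 180.125; share = 0.7293.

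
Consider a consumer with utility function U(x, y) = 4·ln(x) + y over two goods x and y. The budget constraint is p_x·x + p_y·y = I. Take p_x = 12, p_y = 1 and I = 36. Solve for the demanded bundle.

x* = 0.3333, y* = 32

MU_x = 4/x, MU_y = 1. Tangency: 4/x = p_x/p_y.
So x*(p_x,p_y) = 4·p_y/p_x, independent of income; and y* = (I − 4·p_y)/p_y.
At the given prices: x* = 4·1/12 = 0.3333, and y* = 32.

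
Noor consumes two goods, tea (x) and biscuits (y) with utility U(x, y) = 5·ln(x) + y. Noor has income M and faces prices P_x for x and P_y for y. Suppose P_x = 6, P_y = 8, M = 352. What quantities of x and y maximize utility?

MU_x = 5/x, MU_y = 1. Tangency: 5/x = P_x/P_y.
So x*(P_x,P_y) = 5·P_y/P_x, independent of income; and y* = (M − 5·P_y)/P_y.
At the given prices: x* = 5·8/6 = 6.6667, and y* = 39.

x* = 6.6667, y* = 39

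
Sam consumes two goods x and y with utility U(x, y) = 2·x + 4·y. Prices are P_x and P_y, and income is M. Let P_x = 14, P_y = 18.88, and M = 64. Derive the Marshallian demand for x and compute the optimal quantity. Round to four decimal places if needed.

y gives more utility per dollar, so spend all income on y: y* = M/P_y, x* = 0.
Numerically: x* = 0, y* = 3.3898.

x* = 0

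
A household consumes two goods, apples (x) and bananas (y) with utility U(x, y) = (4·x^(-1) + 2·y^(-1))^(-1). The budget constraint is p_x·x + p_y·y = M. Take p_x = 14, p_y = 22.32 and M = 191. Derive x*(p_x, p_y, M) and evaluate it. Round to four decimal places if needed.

MRS = MU_x/MU_y = 2·(y/x)^(2). Set equal to p_x/p_y.
Solve for the ratio: y/x = [(1/2)·p_x/p_y]^(0.5).
With the ratio pinned down, the budget gives x* = M/(p_x + p_y·(y/x)) and y* = (y/x)·x*.
Numerically y/x = 0.560018, so x* = 191/(14 + 22.32·0.560018) = 7.2077.

x* = 7.2077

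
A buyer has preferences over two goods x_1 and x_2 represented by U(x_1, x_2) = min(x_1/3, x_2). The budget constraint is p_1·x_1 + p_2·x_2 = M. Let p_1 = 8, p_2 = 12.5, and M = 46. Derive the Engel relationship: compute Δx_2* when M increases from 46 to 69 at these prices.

Leontief preferences: the optimum is at the kink where x_1/3 = x_2/1, i.e. x_2 = (1/3)·x_1.
Budget: p_1·x_1 + p_2·(1/3)·x_1 = M, so (3·p_1 + p_2)·x_1 = 3·M.
Demand: x_1*(p_1,p_2,M) = 3·M/(3·p_1 + p_2), x_2* = M/(3·p_1 + p_2).
Here 3·8 + 12.5 = 36.5, giving x_2* = 1.2603.
At M' = 69: x_2* = 1.8904. Change: 1.8904 − 1.2603 = 0.6301.

Δx_2* = 0.6301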